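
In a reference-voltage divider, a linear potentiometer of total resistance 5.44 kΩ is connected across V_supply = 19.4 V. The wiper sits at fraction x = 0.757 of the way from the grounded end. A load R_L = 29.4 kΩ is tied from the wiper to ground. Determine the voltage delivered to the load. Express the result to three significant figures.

V_out ≈ 14.2 V

Lower segment x·R_p = 4.118 kΩ; upper segment (1−x)·R_p = 1.322 kΩ.
R_L loads the lower segment: effective lower R = 3.612 kΩ.
Loaded-divider output: V_out = 19.4 × 0.7321 = 14.20 V.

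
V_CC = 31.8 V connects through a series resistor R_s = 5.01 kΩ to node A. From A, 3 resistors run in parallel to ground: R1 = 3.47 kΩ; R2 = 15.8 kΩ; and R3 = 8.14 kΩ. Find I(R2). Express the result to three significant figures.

Parallel bank: R_p = 1/(1/3.47 + 1/15.8 + 1/8.14) = 2.108 kΩ.
V_A = 31.8 × 2.108/7.118 = 9.418 V.
Branch current I = V_A/R2 = 9.418/15.8 = 0.5961 mA.

I ≈ 0.596 mA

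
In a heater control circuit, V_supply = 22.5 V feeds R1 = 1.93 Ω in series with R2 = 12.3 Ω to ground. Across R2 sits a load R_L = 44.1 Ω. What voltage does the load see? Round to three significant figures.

R2 ‖ R_L = (12.3 × 44.1)/(12.3 + 44.1) = 9.618 Ω.
Voltage divider with the loaded lower leg: V_out = 22.5 × 9.618/(1.93 + 9.618) = 22.5 × 0.8329 = 18.74 V.
(Unloaded it would be 19.4 V; the load pulls it down.)

V_out ≈ 18.7 V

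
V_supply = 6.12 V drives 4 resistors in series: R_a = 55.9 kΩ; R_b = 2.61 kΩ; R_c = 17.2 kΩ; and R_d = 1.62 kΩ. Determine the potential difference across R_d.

Series total: ΣR = 55.9 + 2.61 + 17.2 + 1.62 = 77.33 kΩ.
By the voltage-divider rule, V = 6.12 × 1.620/77.33 = 0.1282 V.

V ≈ 0.128 V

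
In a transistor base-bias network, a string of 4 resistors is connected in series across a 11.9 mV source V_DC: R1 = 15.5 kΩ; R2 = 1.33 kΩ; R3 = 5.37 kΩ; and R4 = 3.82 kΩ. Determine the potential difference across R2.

V ≈ 0.608 mV

Total series resistance ΣR = 15.5 + 1.33 + 5.37 + 3.82 = 26.02 kΩ.
Voltage divider: V = V_DC · (1.330 / 26.02) = 11.9 × 0.05111 = 0.6083 mV.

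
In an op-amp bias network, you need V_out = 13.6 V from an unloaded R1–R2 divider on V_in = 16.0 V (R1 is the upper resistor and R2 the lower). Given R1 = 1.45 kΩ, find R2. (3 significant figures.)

Required fraction k = V_out/V_in = 0.8500.
Rearranging, R2 = R1·k/(1−k) = 1.45 × 5.667 = 8.217 kΩ.

R2 ≈ 8.22 kΩ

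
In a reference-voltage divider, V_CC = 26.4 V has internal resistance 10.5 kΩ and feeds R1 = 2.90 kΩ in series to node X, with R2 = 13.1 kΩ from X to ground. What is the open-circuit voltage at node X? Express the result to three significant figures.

R1' = 10.5 + 2.90 = 13.40 kΩ (source resistance + R1).
Open-circuit (no load on X): V_th = V_CC · R2/(R1' + R2) = 26.4 × 13.1/(13.40 + 13.1) = 13.05 V.

V_th ≈ 13.1 V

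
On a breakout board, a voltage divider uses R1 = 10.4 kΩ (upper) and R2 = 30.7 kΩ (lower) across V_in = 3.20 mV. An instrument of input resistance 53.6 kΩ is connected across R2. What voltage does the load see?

V_out ≈ 2.09 mV

First combine the lower leg with the load: R2 ‖ R_L = 19.52 kΩ.
Voltage divider with the loaded lower leg: V_out = 3.20 × 19.52/(10.4 + 19.52) = 3.20 × 0.6524 = 2.088 mV.
(Unloaded it would be 2.39 mV; the load pulls it down.)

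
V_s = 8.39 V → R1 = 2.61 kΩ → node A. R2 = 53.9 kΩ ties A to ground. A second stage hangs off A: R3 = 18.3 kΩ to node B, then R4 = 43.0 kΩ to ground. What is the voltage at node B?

Node A sees R2 in parallel with the series input of stage 2, R3 + R4 = 61.30 kΩ.
R2 ‖ (R3+R4) = 28.68 kΩ.
First divider: V_A = V_s · 28.68/(2.61 + 28.68) = 7.690 V.
Stage 2 is unloaded, so V_B = V_A · R4/(R3+R4) = 7.690 × 43.0/61.30 = 5.394 V.

V_B ≈ 5.39 V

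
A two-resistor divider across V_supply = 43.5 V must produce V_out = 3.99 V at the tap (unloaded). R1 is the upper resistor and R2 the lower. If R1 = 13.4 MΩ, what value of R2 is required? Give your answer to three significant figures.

R2 ≈ 1.35 MΩ

V_out/V_supply = R2/(R1+R2) = 0.09172.
Rearranging, R2 = R1·k/(1−k) = 13.4 × 0.1010 = 1.353 MΩ.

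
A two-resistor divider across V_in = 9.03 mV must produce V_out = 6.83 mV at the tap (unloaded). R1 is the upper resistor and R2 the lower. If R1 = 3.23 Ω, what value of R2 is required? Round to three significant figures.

Required fraction k = V_out/V_in = 0.7564.
R2 = R1 · 0.7564/(1 − 0.7564) = 10.03 Ω.

R2 ≈ 10.0 Ω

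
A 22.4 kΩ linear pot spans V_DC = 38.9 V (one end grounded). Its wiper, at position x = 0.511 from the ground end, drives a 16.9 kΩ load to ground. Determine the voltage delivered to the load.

Lower segment x·R_p = 11.45 kΩ; upper segment (1−x)·R_p = 10.95 kΩ.
R_L loads the lower segment: effective lower R = 6.824 kΩ.
Then V_out = V_DC · 6.824/(10.95 + 6.824) = 14.93 V.

V_out ≈ 14.9 V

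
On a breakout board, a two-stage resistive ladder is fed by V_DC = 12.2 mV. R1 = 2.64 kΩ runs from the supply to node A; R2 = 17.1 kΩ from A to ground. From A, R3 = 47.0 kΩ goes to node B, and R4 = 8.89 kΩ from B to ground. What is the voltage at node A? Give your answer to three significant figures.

V_A ≈ 10.2 mV

Node A sees R2 in parallel with the series input of stage 2, R3 + R4 = 55.89 kΩ.
R2 ‖ (R3+R4) = 13.09 kΩ.
V_A = 12.2 × 13.09/(2.64 + 13.09) = 10.15 mV.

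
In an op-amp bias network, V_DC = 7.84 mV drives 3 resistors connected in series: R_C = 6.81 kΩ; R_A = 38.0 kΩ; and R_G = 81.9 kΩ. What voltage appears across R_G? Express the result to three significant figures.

Total series resistance ΣR = 6.81 + 38.0 + 81.9 = 126.7 kΩ.
By the voltage-divider rule, V = 7.84 × 81.90/126.7 = 5.067 mV.

V ≈ 5.07 mV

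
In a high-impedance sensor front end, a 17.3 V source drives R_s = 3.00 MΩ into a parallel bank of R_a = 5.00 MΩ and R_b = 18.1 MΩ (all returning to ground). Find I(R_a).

I ≈ 1.96 µA

Combine the parallel branches: R_p = (1/5.00 + 1/18.1)⁻¹ = 3.918 MΩ.
V_A = 17.3 × 3.918/6.918 = 9.798 V.
Branch current I = V_A/R_a = 9.798/5.00 = 1.960 µA.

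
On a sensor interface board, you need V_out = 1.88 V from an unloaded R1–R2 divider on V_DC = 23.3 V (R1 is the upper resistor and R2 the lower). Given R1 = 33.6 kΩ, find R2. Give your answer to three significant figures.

Required fraction k = V_out/V_DC = 0.08069.
Rearranging, R2 = R1·k/(1−k) = 33.6 × 0.08777 = 2.949 kΩ.

R2 ≈ 2.95 kΩ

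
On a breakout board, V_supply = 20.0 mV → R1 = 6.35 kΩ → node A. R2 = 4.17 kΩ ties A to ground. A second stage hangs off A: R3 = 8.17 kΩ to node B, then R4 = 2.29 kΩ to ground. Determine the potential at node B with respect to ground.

The second stage (R3 + R4 = 10.46 kΩ) loads node A in parallel with R2.
Effective lower resistance at A: R2 ‖ 10.46 = 2.981 kΩ.
First divider: V_A = V_supply · 2.981/(6.35 + 2.981) = 6.390 mV.
Stage 2 is unloaded, so V_B = V_A · R4/(R3+R4) = 6.390 × 2.29/10.46 = 1.399 mV.

V_B ≈ 1.40 mV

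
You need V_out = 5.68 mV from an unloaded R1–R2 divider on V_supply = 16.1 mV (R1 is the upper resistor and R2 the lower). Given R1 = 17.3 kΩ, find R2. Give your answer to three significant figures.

R2 ≈ 9.43 kΩ

The divider ratio is R2/(R1+R2) = 5.68/16.1 = 0.3528.
Rearranging, R2 = R1·k/(1−k) = 17.3 × 0.5451 = 9.430 kΩ.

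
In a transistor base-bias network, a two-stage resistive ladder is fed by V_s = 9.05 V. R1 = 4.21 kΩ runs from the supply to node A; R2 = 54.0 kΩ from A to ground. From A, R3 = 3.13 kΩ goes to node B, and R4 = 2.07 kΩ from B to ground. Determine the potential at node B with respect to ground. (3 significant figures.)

Looking into the second stage from A: R3 + R4 = 5.200 kΩ appears in parallel with R2.
R2 ‖ (R3+R4) = 4.743 kΩ.
V_A = 9.05 × 4.743/(4.21 + 4.743) = 4.795 V.
Then the unloaded second divider: V_B = V_A × R4/(R3+R4) = 4.795 × 0.3981 = 1.909 V.

V_B ≈ 1.91 V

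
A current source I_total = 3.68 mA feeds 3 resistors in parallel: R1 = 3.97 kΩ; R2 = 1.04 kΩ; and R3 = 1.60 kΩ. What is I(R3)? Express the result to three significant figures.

Total conductance ΣG = 1/3.97 + 1/1.04 + 1/1.60 = 1.838 (units of 1/kΩ).
Current divider: I(R3) = I_total · G_k/ΣG = 3.68 × (0.6250/1.838) = 3.68 × 0.3400 = 1.251 mA.

I ≈ 1.25 mA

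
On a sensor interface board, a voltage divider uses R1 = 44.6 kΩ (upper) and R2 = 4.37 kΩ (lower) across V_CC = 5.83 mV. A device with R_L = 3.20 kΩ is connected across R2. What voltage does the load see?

The load sits in parallel with R2, giving an effective lower resistance R2' = R2·R_L/(R2+R_L) = 1.847 kΩ.
Voltage divider with the loaded lower leg: V_out = 5.83 × 1.847/(44.6 + 1.847) = 5.83 × 0.03977 = 0.2319 mV.

V_out ≈ 0.232 mV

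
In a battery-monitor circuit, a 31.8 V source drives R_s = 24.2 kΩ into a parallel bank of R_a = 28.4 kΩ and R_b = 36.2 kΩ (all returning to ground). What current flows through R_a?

I ≈ 0.444 mA

Combine the parallel branches: R_p = (1/28.4 + 1/36.2)⁻¹ = 15.91 kΩ.
V_A by voltage divider: V_A = 31.8 × 15.91/(24.2 + 15.91) = 12.62 V.
Branch current I = V_A/R_a = 12.62/28.4 = 0.4442 mA.
(Check via current divider: I_total = 0.7927 mA; share G_k/ΣG = 0.5604 → same result.)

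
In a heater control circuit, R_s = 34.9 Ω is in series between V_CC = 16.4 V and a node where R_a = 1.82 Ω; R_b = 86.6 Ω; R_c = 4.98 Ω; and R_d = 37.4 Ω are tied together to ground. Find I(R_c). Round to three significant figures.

Parallel bank: R_p = 1/(1/1.82 + 1/86.6 + 1/4.98 + 1/37.4) = 1.268 Ω.
V_A = 16.4 × 1.268/36.17 = 0.5750 V.
I(R_c) = V_A / R_c = 0.5750/4.98 = 0.1155 A.

I ≈ 0.115 A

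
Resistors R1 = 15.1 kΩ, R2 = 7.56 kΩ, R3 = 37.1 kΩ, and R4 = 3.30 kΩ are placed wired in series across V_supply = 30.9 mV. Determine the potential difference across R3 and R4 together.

V ≈ 19.8 mV

ΣR = 15.1 + 7.56 + 37.1 + 3.30 = 63.06 kΩ.
R_{R3..R4} = 37.1 + 3.30 = 40.40 kΩ.
By the voltage-divider rule, V = 30.9 × 40.40/63.06 = 19.80 mV.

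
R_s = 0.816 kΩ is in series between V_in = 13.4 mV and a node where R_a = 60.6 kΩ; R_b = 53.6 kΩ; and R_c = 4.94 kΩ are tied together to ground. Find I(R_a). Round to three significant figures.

Combine the parallel branches: R_p = (1/60.6 + 1/53.6 + 1/4.94)⁻¹ = 4.209 kΩ.
V_A = 13.4 × 4.209/5.025 = 11.22 mV.
I(R_a) = V_A / R_a = 11.22/60.6 = 0.1852 µA.

I ≈ 0.185 µA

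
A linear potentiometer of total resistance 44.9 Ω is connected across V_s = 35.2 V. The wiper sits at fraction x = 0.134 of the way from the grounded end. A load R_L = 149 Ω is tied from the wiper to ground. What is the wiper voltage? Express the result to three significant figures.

V_out ≈ 4.56 V

Split the track: R_lower = x·R_p = 6.017 Ω, R_upper = (1−x)·R_p = 38.88 Ω.
(x·R_p) ‖ R_L = 5.783 Ω.
V_out = 35.2 × 5.783/(38.88 + 5.783) = 4.557 V.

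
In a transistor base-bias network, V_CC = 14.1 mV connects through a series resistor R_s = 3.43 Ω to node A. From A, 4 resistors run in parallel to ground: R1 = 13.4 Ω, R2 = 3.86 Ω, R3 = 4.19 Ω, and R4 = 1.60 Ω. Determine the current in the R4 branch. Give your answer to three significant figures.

Combine the parallel branches: R_p = (1/13.4 + 1/3.86 + 1/4.19 + 1/1.60)⁻¹ = 0.8352 Ω.
V_A by voltage divider: V_A = 14.1 × 0.8352/(3.43 + 0.8352) = 2.761 mV.
I(R4) = V_A / R4 = 2.761/1.60 = 1.726 mA.

I ≈ 1.73 mA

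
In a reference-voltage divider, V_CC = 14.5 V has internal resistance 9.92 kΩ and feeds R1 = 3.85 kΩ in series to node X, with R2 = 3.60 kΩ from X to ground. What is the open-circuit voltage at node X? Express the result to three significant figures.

R1' = 9.92 + 3.85 = 13.77 kΩ (source resistance + R1).
With X open, the divider is unloaded: V_th = 14.5 × 3.60/17.37 = 3.005 V.

V_th ≈ 3.01 V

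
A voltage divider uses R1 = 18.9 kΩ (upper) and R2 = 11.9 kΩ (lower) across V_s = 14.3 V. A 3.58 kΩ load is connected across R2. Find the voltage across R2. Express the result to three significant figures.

R2 ‖ R_L = (11.9 × 3.58)/(11.9 + 3.58) = 2.752 kΩ.
Voltage divider with the loaded lower leg: V_out = 14.3 × 2.752/(18.9 + 2.752) = 14.3 × 0.1271 = 1.818 V.
(Unloaded it would be 5.53 V; the load pulls it down.)

V_out ≈ 1.82 V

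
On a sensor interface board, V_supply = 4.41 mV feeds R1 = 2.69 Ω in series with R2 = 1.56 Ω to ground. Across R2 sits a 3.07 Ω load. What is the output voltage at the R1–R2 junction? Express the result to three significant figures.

V_out ≈ 1.22 mV

R2 ‖ R_L = (1.56 × 3.07)/(1.56 + 3.07) = 1.034 Ω.
Now apply the divider: V_out = 4.41 × 0.2777 = 1.225 mV.
(Unloaded it would be 1.62 mV; the load pulls it down.)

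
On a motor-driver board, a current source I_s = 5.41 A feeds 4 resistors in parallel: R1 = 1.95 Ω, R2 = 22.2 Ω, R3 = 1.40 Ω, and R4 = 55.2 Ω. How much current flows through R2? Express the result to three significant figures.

I ≈ 0.189 A

Conductances: ΣG = 1/1.95 + 1/22.2 + 1/1.40 + 1/55.2 = 1.290 (1/Ω).
Current divider: I(R2) = I_s · G_k/ΣG = 5.41 × (0.04505/1.290) = 5.41 × 0.03491 = 0.1889 A.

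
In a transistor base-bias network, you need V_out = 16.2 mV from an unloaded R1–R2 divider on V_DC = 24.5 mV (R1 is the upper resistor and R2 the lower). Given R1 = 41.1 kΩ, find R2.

R2 ≈ 80.2 kΩ

V_out/V_DC = R2/(R1+R2) = 0.6612.
R2 = R1 · 0.6612/(1 − 0.6612) = 80.22 kΩ.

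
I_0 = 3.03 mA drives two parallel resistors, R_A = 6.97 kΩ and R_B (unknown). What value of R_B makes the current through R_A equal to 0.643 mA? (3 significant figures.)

R_B ≈ 1.88 kΩ

Two-branch current divider: I_A = I_0 · R_B/(R_A + R_B).
0.643/3.03 = R_B/(R_A + R_B) → R_B = R_A · (0.2122)/(1 − 0.2122) = 6.97 × 0.2694 = 1.878 kΩ.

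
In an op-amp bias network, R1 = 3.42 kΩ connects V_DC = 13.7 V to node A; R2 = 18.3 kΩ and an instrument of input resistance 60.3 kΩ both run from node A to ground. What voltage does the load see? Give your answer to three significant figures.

R2 ‖ R_L = (18.3 × 60.3)/(18.3 + 60.3) = 14.04 kΩ.
Voltage divider with the loaded lower leg: V_out = 13.7 × 14.04/(3.42 + 14.04) = 13.7 × 0.8041 = 11.02 V.

V_out ≈ 11.0 V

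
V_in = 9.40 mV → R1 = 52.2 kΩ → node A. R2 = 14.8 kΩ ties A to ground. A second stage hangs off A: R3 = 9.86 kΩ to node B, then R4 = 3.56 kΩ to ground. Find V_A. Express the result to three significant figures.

V_A ≈ 1.12 mV

Looking into the second stage from A: R3 + R4 = 13.42 kΩ appears in parallel with R2.
R2 ‖ (R3+R4) = 7.038 kΩ.
V_A = 9.40 × 7.038/(52.2 + 7.038) = 1.117 mV.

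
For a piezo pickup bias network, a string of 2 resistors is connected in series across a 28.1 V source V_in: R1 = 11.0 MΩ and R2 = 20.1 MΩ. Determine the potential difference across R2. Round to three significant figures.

V ≈ 18.2 V

Total series resistance ΣR = 11.0 + 20.1 = 31.10 MΩ.
V = V_in · R/ΣR = 28.1 × 0.6463 = 18.16 V.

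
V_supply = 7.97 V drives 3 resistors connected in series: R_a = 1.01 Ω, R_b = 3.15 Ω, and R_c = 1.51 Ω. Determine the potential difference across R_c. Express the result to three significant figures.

Total series resistance ΣR = 1.01 + 3.15 + 1.51 = 5.670 Ω.
By the voltage-divider rule, V = 7.97 × 1.510/5.670 = 2.123 V.

V ≈ 2.12 V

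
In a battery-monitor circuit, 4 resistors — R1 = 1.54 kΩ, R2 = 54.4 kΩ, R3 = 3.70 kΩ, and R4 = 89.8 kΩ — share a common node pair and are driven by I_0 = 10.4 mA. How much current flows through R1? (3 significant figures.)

Conductances: ΣG = 1/1.54 + 1/54.4 + 1/3.70 + 1/89.8 = 0.9491 (1/kΩ).
R1 takes the fraction G_k/ΣG = 0.6494/0.9491 = 0.6841, so I = 10.4 × 0.6841 = 7.115 mA.

I ≈ 7.12 mA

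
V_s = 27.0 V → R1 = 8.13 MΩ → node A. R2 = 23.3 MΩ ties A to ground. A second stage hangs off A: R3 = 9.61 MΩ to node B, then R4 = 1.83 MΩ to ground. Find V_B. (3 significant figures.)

Node A sees R2 in parallel with the series input of stage 2, R3 + R4 = 11.44 MΩ.
R2 ‖ (R3+R4) = 7.673 MΩ.
V_A = 27.0 × 7.673/(8.13 + 7.673) = 13.11 V.
Then the unloaded second divider: V_B = V_A × R4/(R3+R4) = 13.11 × 0.1600 = 2.097 V.

V_B ≈ 2.10 V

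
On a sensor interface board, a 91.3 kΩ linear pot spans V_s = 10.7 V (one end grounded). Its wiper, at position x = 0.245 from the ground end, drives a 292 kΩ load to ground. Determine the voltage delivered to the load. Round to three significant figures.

V_out ≈ 2.48 V

Lower segment x·R_p = 22.37 kΩ; upper segment (1−x)·R_p = 68.93 kΩ.
(x·R_p) ‖ R_L = 20.78 kΩ.
Loaded-divider output: V_out = 10.7 × 0.2316 = 2.478 V.
(Unloaded: V_out = x·V_s = 2.62 V.)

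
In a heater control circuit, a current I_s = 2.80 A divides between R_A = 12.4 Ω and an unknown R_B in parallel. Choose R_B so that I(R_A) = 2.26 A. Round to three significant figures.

In a two-way split, I_A/I_s = R_B/(R_A + R_B).
With f = 0.8071, R_B = R_A · f/(1−f) = 12.4 × 4.185 = 51.90 Ω.

R_B ≈ 51.9 Ω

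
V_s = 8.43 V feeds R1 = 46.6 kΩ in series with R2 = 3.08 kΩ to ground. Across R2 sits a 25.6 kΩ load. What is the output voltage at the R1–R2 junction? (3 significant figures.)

First combine the lower leg with the load: R2 ‖ R_L = 2.749 kΩ.
Voltage divider with the loaded lower leg: V_out = 8.43 × 2.749/(46.6 + 2.749) = 8.43 × 0.05571 = 0.4696 V.

V_out ≈ 0.470 V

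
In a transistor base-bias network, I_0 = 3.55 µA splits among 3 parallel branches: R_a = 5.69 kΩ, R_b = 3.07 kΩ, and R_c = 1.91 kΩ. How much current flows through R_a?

I ≈ 0.609 µA

Total conductance ΣG = 1/5.69 + 1/3.07 + 1/1.91 = 1.025 (units of 1/kΩ).
Current divider: I(R_a) = I_0 · G_k/ΣG = 3.55 × (0.1757/1.025) = 3.55 × 0.1715 = 0.6087 µA.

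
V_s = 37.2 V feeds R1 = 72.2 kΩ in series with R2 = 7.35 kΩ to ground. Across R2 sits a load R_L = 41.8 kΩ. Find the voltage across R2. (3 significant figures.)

V_out ≈ 2.96 V

The load sits in parallel with R2, giving an effective lower resistance R2' = R2·R_L/(R2+R_L) = 6.251 kΩ.
Then V_out = V_s · R2'/(R1 + R2') = 37.2 × 6.251/78.45 = 2.964 V.
(Unloaded it would be 3.44 V; the load pulls it down.)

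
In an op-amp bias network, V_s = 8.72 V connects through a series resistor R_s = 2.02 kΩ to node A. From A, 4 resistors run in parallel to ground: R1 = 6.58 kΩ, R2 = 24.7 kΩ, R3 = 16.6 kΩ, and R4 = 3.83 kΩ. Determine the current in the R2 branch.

Parallel bank: R_p = 1/(1/6.58 + 1/24.7 + 1/16.6 + 1/3.83) = 1.946 kΩ.
Node voltage V_A = V_s · R_p/(R_s + R_p) = 8.72 × 0.4907 = 4.279 V.
Branch current I = V_A/R2 = 4.279/24.7 = 0.1732 mA.

I ≈ 0.173 mA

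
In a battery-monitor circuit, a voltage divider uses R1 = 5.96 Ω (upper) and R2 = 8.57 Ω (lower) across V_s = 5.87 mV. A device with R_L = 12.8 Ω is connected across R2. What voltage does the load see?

R2 ‖ R_L = (8.57 × 12.8)/(8.57 + 12.8) = 5.133 Ω.
Now apply the divider: V_out = 5.87 × 0.4627 = 2.716 mV.
(Unloaded it would be 3.46 mV; the load pulls it down.)

V_out ≈ 2.72 mV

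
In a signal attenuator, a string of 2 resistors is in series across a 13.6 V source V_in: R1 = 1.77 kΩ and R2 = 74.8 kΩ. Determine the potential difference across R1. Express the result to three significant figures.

V ≈ 0.314 V

ΣR = 1.77 + 74.8 = 76.57 kΩ.
Voltage divider: V = V_in · (1.770 / 76.57) = 13.6 × 0.02312 = 0.3144 V.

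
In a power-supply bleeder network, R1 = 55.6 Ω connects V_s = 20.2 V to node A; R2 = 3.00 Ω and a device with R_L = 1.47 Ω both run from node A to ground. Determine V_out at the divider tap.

V_out ≈ 0.352 V

First combine the lower leg with the load: R2 ‖ R_L = 0.9866 Ω.
Then V_out = V_s · R2'/(R1 + R2') = 20.2 × 0.9866/56.59 = 0.3522 V.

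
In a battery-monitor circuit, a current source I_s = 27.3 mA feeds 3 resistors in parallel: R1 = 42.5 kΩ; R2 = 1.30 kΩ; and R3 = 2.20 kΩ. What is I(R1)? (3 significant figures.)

Conductances: ΣG = 1/42.5 + 1/1.30 + 1/2.20 = 1.247 (1/kΩ).
By the current-divider rule, I = I_s · G_k/ΣG = 27.3 × 0.01886 = 0.5150 mA.

I ≈ 0.515 mA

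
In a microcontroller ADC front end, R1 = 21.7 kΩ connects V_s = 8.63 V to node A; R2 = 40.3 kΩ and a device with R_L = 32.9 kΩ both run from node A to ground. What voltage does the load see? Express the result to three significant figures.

V_out ≈ 3.93 V

R2 ‖ R_L = (40.3 × 32.9)/(40.3 + 32.9) = 18.11 kΩ.
Now apply the divider: V_out = 8.63 × 0.4550 = 3.926 V.
(Unloaded it would be 5.61 V; the load pulls it down.)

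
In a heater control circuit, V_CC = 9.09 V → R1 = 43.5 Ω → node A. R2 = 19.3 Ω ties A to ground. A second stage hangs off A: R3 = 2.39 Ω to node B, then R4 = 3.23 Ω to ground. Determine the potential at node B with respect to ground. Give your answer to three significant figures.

Node A sees R2 in parallel with the series input of stage 2, R3 + R4 = 5.620 Ω.
Effective lower resistance at A: R2 ‖ 5.620 = 4.353 Ω.
First divider: V_A = V_CC · 4.353/(43.5 + 4.353) = 0.8268 V.
Stage 2 is unloaded, so V_B = V_A · R4/(R3+R4) = 0.8268 × 3.23/5.620 = 0.4752 V.

V_B ≈ 0.475 V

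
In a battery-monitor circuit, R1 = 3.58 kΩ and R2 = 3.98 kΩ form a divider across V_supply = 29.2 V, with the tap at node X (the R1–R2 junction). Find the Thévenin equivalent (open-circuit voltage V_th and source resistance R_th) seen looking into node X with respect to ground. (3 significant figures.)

V_th is the unloaded tap voltage: V_supply · R2/(R1+R2) = 29.2 × 0.5265 = 15.37 V.
Zeroing V_supply shorts the top of R1 to ground, so R_th = R1 ‖ R2 = 1.885 kΩ.

V_th ≈ 15.4 V, R_th ≈ 1.88 kΩ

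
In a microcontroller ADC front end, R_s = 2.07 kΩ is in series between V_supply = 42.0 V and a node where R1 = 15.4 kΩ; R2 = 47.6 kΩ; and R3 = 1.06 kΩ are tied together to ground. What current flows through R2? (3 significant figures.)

Parallel bank: R_p = 1/(1/15.4 + 1/47.6 + 1/1.06) = 0.9715 kΩ.
V_A = 42.0 × 0.9715/3.041 = 13.42 V.
I(R2) = V_A / R2 = 13.42/47.6 = 0.2818 mA.

I ≈ 0.282 mA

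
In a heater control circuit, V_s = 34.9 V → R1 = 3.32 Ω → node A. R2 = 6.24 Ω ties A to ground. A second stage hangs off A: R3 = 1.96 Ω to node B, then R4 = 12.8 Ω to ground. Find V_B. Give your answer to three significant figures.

The second stage (R3 + R4 = 14.76 Ω) loads node A in parallel with R2.
Effective lower resistance at A: R2 ‖ 14.76 = 4.386 Ω.
V_A = 34.9 × 4.386/(3.32 + 4.386) = 19.86 V.
Stage 2 is unloaded, so V_B = V_A · R4/(R3+R4) = 19.86 × 12.8/14.76 = 17.23 V.

V_B ≈ 17.2 V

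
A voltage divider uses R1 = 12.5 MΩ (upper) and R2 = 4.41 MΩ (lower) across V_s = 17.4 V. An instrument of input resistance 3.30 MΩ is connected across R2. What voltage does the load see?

V_out ≈ 2.28 V

The load sits in parallel with R2, giving an effective lower resistance R2' = R2·R_L/(R2+R_L) = 1.888 MΩ.
Now apply the divider: V_out = 17.4 × 0.1312 = 2.283 V.
(Unloaded it would be 4.54 V; the load pulls it down.)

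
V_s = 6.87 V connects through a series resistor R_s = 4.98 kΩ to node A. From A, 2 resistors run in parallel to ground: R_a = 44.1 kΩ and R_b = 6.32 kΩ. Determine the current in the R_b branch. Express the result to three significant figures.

Parallel bank: R_p = 1/(1/44.1 + 1/6.32) = 5.528 kΩ.
V_A = 6.87 × 5.528/10.51 = 3.614 V.
Branch current I = V_A/R_b = 3.614/6.32 = 0.5718 mA.

I ≈ 0.572 mA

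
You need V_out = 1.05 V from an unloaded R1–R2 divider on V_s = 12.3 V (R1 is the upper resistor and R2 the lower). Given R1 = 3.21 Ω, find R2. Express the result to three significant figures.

The divider ratio is R2/(R1+R2) = 1.05/12.3 = 0.08537.
So R2 = R1 · V_out/(V_s − V_out) = 3.21 × 1.05/(12.3 − 1.05) = 3.21 × 0.09333 = 0.2996 Ω.

R2 ≈ 0.300 Ω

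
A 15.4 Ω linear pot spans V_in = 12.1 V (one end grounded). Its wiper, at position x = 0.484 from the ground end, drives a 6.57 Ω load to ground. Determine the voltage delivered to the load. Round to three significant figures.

Lower segment x·R_p = 7.454 Ω; upper segment (1−x)·R_p = 7.946 Ω.
Lower segment in parallel with the load: 7.454 ‖ 6.57 = 3.492 Ω.
V_out = 12.1 × 3.492/(7.946 + 3.492) = 3.694 V.

V_out ≈ 3.69 V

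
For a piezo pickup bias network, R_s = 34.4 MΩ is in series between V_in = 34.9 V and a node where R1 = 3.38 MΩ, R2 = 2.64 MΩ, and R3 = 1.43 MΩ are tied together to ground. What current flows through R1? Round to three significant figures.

I ≈ 0.214 µA

Parallel bank: R_p = 1/(1/3.38 + 1/2.64 + 1/1.43) = 0.7278 MΩ.
V_A by voltage divider: V_A = 34.9 × 0.7278/(34.4 + 0.7278) = 0.7231 V.
I(R1) = V_A / R1 = 0.7231/3.38 = 0.2139 µA.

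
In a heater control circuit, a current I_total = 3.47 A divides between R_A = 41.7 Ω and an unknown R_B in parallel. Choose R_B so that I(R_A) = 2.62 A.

R_B ≈ 129 Ω

Two-branch current divider: I_A = I_total · R_B/(R_A + R_B).
With f = 0.7550, R_B = R_A · f/(1−f) = 41.7 × 3.082 = 128.5 Ω.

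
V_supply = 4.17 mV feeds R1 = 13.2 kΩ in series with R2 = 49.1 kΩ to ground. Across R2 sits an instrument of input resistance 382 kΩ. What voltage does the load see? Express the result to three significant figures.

R2 ‖ R_L = (49.1 × 382)/(49.1 + 382) = 43.51 kΩ.
Then V_out = V_supply · R2'/(R1 + R2') = 4.17 × 43.51/56.71 = 3.199 mV.

V_out ≈ 3.20 mV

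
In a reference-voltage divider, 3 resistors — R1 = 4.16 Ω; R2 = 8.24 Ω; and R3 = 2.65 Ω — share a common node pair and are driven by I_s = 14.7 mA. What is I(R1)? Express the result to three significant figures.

I ≈ 4.78 mA

Total conductance ΣG = 1/4.16 + 1/8.24 + 1/2.65 = 0.7391 (units of 1/Ω).
By the current-divider rule, I = I_s · G_k/ΣG = 14.7 × 0.3252 = 4.781 mA.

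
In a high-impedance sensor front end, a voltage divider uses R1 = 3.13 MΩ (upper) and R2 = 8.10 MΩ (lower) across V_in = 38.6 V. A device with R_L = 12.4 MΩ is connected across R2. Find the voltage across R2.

V_out ≈ 23.6 V

The load sits in parallel with R2, giving an effective lower resistance R2' = R2·R_L/(R2+R_L) = 4.900 MΩ.
Then V_out = V_in · R2'/(R1 + R2') = 38.6 × 4.900/8.030 = 23.55 V.
(Unloaded it would be 27.8 V; the load pulls it down.)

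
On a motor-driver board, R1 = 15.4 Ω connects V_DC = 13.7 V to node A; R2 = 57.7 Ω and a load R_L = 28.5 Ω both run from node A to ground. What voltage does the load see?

V_out ≈ 7.58 V

First combine the lower leg with the load: R2 ‖ R_L = 19.08 Ω.
Voltage divider with the loaded lower leg: V_out = 13.7 × 19.08/(15.4 + 19.08) = 13.7 × 0.5533 = 7.581 V.
(Unloaded it would be 10.8 V; the load pulls it down.)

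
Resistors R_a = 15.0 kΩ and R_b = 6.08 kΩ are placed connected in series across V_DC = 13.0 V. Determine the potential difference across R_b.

V ≈ 3.75 V

ΣR = 15.0 + 6.08 = 21.08 kΩ.
By the voltage-divider rule, V = 13.0 × 6.080/21.08 = 3.750 V.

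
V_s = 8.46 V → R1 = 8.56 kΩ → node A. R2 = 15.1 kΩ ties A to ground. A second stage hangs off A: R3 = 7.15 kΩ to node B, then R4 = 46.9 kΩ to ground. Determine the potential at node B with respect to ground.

V_B ≈ 4.25 V

Looking into the second stage from A: R3 + R4 = 54.05 kΩ appears in parallel with R2.
R2 ‖ (R3+R4) = 11.80 kΩ.
First divider: V_A = V_s · 11.80/(8.56 + 11.80) = 4.904 V.
Then the unloaded second divider: V_B = V_A × R4/(R3+R4) = 4.904 × 0.8677 = 4.255 V.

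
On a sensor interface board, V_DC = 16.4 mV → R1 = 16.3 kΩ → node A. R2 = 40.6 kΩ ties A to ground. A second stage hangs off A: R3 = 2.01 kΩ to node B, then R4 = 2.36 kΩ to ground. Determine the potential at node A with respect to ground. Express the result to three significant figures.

V_A ≈ 3.20 mV

The second stage (R3 + R4 = 4.370 kΩ) loads node A in parallel with R2.
R2 ‖ (R3+R4) = 3.945 kΩ.
First divider: V_A = V_DC · 3.945/(16.3 + 3.945) = 3.196 mV.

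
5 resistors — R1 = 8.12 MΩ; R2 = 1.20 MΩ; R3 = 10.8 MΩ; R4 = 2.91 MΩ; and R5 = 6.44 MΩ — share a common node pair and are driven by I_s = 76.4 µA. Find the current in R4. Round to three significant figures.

I ≈ 17.0 µA

Conductances: ΣG = 1/8.12 + 1/1.20 + 1/10.8 + 1/2.91 + 1/6.44 = 1.548 (1/MΩ).
R4 takes the fraction G_k/ΣG = 0.3436/1.548 = 0.2220, so I = 76.4 × 0.2220 = 16.96 µA.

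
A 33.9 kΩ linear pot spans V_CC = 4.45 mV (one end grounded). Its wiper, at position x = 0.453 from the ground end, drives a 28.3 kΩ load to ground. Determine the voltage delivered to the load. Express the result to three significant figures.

V_out ≈ 1.55 mV

The pot divides into 18.54 kΩ above the wiper and 15.36 kΩ below.
Lower segment in parallel with the load: 15.36 ‖ 28.3 = 9.955 kΩ.
V_out = 4.45 × 9.955/(18.54 + 9.955) = 1.554 mV.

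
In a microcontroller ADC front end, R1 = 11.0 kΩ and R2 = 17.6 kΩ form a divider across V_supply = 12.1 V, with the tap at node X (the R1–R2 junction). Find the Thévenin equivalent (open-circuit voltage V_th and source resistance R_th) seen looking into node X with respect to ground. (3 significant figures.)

With X open, the divider is unloaded: V_th = 12.1 × 17.6/28.60 = 7.446 V.
Looking into X with the source shorted: R_th = R1·R2/(R1+R2) = 11.00 × 17.6/28.60 = 6.769 kΩ.

V_th ≈ 7.45 V, R_th ≈ 6.77 kΩ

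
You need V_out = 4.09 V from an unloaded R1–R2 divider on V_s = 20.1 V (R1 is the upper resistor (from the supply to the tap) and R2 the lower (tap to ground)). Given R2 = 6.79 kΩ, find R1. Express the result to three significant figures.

R1 ≈ 26.6 kΩ

Required fraction k = V_out/V_s = 0.2035.
R1 = R2·(1/k − 1) = 6.79 × 3.914 = 26.58 kΩ.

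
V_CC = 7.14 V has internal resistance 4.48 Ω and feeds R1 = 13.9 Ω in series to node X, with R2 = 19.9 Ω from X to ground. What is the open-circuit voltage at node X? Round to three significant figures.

V_th ≈ 3.71 V

R1' = 4.48 + 13.9 = 18.38 Ω (source resistance + R1).
With X open, the divider is unloaded: V_th = 7.14 × 19.9/38.28 = 3.712 V.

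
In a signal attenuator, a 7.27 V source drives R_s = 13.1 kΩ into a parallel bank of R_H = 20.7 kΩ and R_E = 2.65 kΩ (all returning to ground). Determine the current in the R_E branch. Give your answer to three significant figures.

Parallel bank: R_p = 1/(1/20.7 + 1/2.65) = 2.349 kΩ.
Node voltage V_A = V_CC · R_p/(R_s + R_p) = 7.27 × 0.1521 = 1.105 V.
I(R_E) = V_A / R_E = 1.105/2.65 = 0.4172 mA.
(Equivalently: I_total = 0.4706 mA, then current-divider fraction G_k/ΣG = 0.8865.)

I ≈ 0.417 mA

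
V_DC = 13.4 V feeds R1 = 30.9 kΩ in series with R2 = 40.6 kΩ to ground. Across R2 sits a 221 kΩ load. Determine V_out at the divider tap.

First combine the lower leg with the load: R2 ‖ R_L = 34.30 kΩ.
Voltage divider with the loaded lower leg: V_out = 13.4 × 34.30/(30.9 + 34.30) = 13.4 × 0.5261 = 7.049 V.

V_out ≈ 7.05 V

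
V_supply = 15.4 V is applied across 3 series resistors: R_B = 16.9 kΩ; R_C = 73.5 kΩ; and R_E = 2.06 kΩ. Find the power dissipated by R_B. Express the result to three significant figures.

ΣR = 92.46 kΩ → I = 15.4/92.46 = 0.1666 mA.
P = I²R = 0.02774 × 16.9 = 0.4688 mW.

P ≈ 0.469 mW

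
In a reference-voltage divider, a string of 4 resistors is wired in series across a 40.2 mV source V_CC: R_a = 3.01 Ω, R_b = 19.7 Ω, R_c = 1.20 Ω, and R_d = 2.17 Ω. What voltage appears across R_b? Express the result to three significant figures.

Total series resistance ΣR = 3.01 + 19.7 + 1.20 + 2.17 = 26.08 Ω.
By the voltage-divider rule, V = 40.2 × 19.70/26.08 = 30.37 mV.

V ≈ 30.4 mV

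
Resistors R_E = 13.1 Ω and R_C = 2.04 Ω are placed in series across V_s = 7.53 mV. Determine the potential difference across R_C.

V ≈ 1.01 mV

ΣR = 13.1 + 2.04 = 15.14 Ω.
By the voltage-divider rule, V = 7.53 × 2.040/15.14 = 1.015 mV.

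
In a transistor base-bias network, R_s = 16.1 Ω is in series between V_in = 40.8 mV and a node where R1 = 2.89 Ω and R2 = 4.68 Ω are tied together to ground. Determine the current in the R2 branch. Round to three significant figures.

I ≈ 0.871 mA

Combine the parallel branches: R_p = (1/2.89 + 1/4.68)⁻¹ = 1.787 Ω.
Node voltage V_A = V_in · R_p/(R_s + R_p) = 40.8 × 0.09989 = 4.075 mV.
Branch current I = V_A/R2 = 4.075/4.68 = 0.8708 mA.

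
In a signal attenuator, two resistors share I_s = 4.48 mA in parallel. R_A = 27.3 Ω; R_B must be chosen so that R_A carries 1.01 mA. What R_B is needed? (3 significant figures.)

Two-branch current divider: I_A = I_s · R_B/(R_A + R_B).
1.01/4.48 = R_B/(R_A + R_B) → R_B = R_A · (0.2254)/(1 − 0.2254) = 27.3 × 0.2911 = 7.946 Ω.

R_B ≈ 7.95 Ω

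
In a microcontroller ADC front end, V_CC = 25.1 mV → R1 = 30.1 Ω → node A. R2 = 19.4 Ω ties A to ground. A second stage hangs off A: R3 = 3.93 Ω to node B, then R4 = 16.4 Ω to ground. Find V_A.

Node A sees R2 in parallel with the series input of stage 2, R3 + R4 = 20.33 Ω.
Effective lower resistance at A: R2 ‖ 20.33 = 9.927 Ω.
First divider: V_A = V_CC · 9.927/(30.1 + 9.927) = 6.225 mV.

V_A ≈ 6.23 mV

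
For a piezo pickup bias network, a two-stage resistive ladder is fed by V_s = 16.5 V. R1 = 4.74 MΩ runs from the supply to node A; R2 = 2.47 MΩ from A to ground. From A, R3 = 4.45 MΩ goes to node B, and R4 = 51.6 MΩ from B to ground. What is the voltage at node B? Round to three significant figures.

Node A sees R2 in parallel with the series input of stage 2, R3 + R4 = 56.05 MΩ.
R2 ‖ (R3+R4) = 2.366 MΩ.
So V_A = 16.5 × 0.3329 = 5.493 V.
V_B = V_A × 0.9206 = 5.057 V.

V_B ≈ 5.06 V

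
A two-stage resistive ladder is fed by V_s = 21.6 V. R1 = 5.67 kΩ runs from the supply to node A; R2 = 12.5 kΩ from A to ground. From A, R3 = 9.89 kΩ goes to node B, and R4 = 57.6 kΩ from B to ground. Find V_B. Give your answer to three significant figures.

V_B ≈ 12.0 V

Node A sees R2 in parallel with the series input of stage 2, R3 + R4 = 67.49 kΩ.
Effective lower resistance at A: R2 ‖ 67.49 = 10.55 kΩ.
V_A = 21.6 × 10.55/(5.67 + 10.55) = 14.05 V.
V_B = V_A × 0.8535 = 11.99 V.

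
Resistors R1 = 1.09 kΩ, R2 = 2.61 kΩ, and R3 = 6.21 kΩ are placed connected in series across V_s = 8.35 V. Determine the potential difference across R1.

Series total: ΣR = 1.09 + 2.61 + 6.21 = 9.910 kΩ.
By the voltage-divider rule, V = 8.35 × 1.090/9.910 = 0.9184 V.

V ≈ 0.918 V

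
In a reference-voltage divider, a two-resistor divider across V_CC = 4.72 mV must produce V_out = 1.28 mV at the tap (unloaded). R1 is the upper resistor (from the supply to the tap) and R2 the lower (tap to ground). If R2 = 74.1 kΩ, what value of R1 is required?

R1 ≈ 199 kΩ

Required fraction k = V_out/V_CC = 0.2712.
Rearranging, R1 = R2·(1−k)/k = 74.1 × 2.688 = 199.1 kΩ.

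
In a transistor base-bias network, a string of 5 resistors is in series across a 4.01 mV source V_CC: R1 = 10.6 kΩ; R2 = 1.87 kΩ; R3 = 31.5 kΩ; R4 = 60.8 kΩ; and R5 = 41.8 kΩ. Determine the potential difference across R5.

Series total: ΣR = 10.6 + 1.87 + 31.5 + 60.8 + 41.8 = 146.6 kΩ.
By the voltage-divider rule, V = 4.01 × 41.80/146.6 = 1.144 mV.

V ≈ 1.14 mV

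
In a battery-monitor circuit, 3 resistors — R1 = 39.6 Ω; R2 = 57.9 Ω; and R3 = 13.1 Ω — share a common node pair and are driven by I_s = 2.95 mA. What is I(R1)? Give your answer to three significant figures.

Total conductance ΣG = 1/39.6 + 1/57.9 + 1/13.1 = 0.1189 (units of 1/Ω).
By the current-divider rule, I = I_s · G_k/ΣG = 2.95 × 0.2125 = 0.6267 mA.

I ≈ 0.627 mA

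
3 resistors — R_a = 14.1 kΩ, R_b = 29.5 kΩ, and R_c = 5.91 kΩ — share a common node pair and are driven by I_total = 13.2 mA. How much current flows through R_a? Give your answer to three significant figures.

ΣG = 1/14.1 + 1/29.5 + 1/5.91 = 0.2740.
By the current-divider rule, I = I_total · G_k/ΣG = 13.2 × 0.2588 = 3.416 mA.

I ≈ 3.42 mA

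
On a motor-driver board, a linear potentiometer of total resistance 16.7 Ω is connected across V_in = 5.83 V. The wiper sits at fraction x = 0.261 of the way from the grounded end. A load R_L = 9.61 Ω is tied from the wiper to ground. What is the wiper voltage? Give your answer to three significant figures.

V_out ≈ 1.14 V

Lower segment x·R_p = 4.359 Ω; upper segment (1−x)·R_p = 12.34 Ω.
R_L loads the lower segment: effective lower R = 2.999 Ω.
V_out = 5.83 × 2.999/(12.34 + 2.999) = 1.140 V.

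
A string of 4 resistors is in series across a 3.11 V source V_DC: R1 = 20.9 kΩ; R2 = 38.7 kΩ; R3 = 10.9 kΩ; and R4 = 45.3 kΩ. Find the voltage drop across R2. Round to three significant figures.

V ≈ 1.04 V

ΣR = 20.9 + 38.7 + 10.9 + 45.3 = 115.8 kΩ.
By the voltage-divider rule, V = 3.11 × 38.70/115.8 = 1.039 V.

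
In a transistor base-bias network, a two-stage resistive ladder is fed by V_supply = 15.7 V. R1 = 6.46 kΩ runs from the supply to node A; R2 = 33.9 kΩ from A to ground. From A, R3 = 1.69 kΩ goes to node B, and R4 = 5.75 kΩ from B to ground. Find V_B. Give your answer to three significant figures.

V_B ≈ 5.89 V

Node A sees R2 in parallel with the series input of stage 2, R3 + R4 = 7.440 kΩ.
Effective lower resistance at A: R2 ‖ 7.440 = 6.101 kΩ.
So V_A = 15.7 × 0.4857 = 7.626 V.
V_B = V_A × 0.7728 = 5.893 V.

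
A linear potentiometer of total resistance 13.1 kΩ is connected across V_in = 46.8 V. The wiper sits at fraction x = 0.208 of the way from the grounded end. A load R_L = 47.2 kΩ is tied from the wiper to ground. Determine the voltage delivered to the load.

V_out ≈ 9.31 V

Split the track: R_lower = x·R_p = 2.725 kΩ, R_upper = (1−x)·R_p = 10.38 kΩ.
Lower segment in parallel with the load: 2.725 ‖ 47.2 = 2.576 kΩ.
Then V_out = V_in · 2.576/(10.38 + 2.576) = 9.309 V.
(Unloaded: V_out = x·V_in = 9.73 V.)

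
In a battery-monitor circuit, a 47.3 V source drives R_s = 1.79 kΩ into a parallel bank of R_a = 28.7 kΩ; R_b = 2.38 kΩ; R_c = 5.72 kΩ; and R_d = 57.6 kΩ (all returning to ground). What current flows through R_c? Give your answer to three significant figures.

I ≈ 3.83 mA

Equivalent of the parallel group: R_p = 1.545 kΩ.
V_A = 47.3 × 1.545/3.335 = 21.91 V.
I(R_c) = V_A / R_c = 21.91/5.72 = 3.831 mA.
(Check via current divider: I_total = 14.18 mA; share G_k/ΣG = 0.2701 → same result.)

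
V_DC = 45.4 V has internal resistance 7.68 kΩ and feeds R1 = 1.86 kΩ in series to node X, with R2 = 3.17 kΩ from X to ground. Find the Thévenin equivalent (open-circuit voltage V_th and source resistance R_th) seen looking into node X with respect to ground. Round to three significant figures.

R1' = 7.68 + 1.86 = 9.540 kΩ (source resistance + R1).
V_th is the unloaded tap voltage: V_DC · R2/(R1'+R2) = 45.4 × 0.2494 = 11.32 V.
Zeroing V_DC shorts the top of R1' to ground, so R_th = R1' ‖ R2 = 2.379 kΩ.

V_th ≈ 11.3 V, R_th ≈ 2.38 kΩ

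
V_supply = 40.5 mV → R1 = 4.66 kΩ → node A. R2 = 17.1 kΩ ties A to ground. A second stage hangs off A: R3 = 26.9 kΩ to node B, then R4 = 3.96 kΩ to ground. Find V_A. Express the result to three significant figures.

V_A ≈ 28.5 mV

The second stage (R3 + R4 = 30.86 kΩ) loads node A in parallel with R2.
R2 ‖ (R3+R4) = 11.00 kΩ.
So V_A = 40.5 × 0.7025 = 28.45 mV.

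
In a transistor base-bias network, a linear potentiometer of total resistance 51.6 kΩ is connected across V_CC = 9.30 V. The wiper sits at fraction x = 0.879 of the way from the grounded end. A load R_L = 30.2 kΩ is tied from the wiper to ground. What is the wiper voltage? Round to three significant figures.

V_out ≈ 6.92 V

Lower segment x·R_p = 45.36 kΩ; upper segment (1−x)·R_p = 6.244 kΩ.
(x·R_p) ‖ R_L = 18.13 kΩ.
Loaded-divider output: V_out = 9.30 × 0.7438 = 6.918 V.
(Unloaded: V_out = x·V_CC = 8.17 V.)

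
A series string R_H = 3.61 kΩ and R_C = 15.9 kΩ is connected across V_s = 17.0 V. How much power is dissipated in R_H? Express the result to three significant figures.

P ≈ 2.74 mW

ΣR = 19.51 kΩ → I = 17.0/19.51 = 0.8713 mA.
V(R_H) = I·R = 3.146 V; P = V·I = 3.146 × 0.8713 = 2.741 mW.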